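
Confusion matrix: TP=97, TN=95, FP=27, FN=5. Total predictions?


Total = TP + TN + FP + FN
= 97 + 95 + 27 + 5
= 224
(Predicted positive: 124, predicted negative: 100)

224


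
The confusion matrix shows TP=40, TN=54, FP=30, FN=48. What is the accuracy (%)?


Accuracy = (TP+TN)/(TP+TN+FP+FN)
= (40+54)/(172)
= 94/172 = 54.65%

54.65%


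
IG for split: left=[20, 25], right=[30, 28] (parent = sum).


Parent = [50, 53], H_parent = 0.9994
H_left = 0.9911 (n=45), H_right = 0.9991 (n=58)
H_children = (45/103)·0.9911 + (58/103)·0.9991 = 0.9956
IG = 0.9994 - 0.9956 = 0.0038

0.0038


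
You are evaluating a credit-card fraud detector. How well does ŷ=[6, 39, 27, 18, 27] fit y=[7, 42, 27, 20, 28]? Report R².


ȳ = 24.8
SS_res = Σ(y-ŷ)² = 15
SS_tot = Σ(y-ȳ)² = 650.8
R² = 1 - SS_res/SS_tot = 1 - 0.023 = 0.977

0.977


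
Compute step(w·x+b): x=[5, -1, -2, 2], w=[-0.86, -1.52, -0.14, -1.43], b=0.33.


z = (5)·(-0.86) + (-1)·(-1.52) + (-2)·(-0.14) + (2)·(-1.43) + 0.33
  = -5.03
step(z) = 0 (z<0)

0


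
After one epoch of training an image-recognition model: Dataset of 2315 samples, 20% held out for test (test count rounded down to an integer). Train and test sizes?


Test = ⌊2315·20/100⌋ = 463
Train = 2315 - 463 = 1852

Train: 1852, Test: 463


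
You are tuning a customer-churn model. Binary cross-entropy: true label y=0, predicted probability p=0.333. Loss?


BCE = -[y·ln(p) + (1-y)·ln(1-p)]
= -0 - 1·ln(1-0.333)
= -ln(0.667) = 0.405

0.405


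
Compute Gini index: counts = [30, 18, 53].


Probabilities: [30/101, 18/101, 53/101] ≈ [0.297, 0.1782, 0.5248]
Σpᵢ² = (900 + 324 + 2809)/101² = 4033/10201
Gini = 1 - Σpᵢ² = 1 - 4033/10201 = 0.6046

0.6046


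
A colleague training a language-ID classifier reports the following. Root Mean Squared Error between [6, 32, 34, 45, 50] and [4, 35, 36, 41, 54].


MSE = 49/5 = 9.8
RMSE = √(49/5) = 3.1305

3.1305


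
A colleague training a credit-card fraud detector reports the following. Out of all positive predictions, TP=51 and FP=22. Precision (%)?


Precision = TP/(TP+FP)
= 51/(51+22)
= 51/73 = 69.86%

69.86%


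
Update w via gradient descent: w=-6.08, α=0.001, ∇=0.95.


w_new = w - α·∇
= -6.08 - 0.001·0.95
= -6.08 - 0.00095
= -6.08095

-6.08095


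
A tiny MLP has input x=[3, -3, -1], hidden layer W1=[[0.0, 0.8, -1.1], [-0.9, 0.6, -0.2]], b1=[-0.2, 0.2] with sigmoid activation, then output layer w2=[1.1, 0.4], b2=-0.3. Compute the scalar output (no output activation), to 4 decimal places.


z1[0] = (0.0)·(3) + (0.8)·(-3) + (-1.1)·(-1) - 0.2 = -1.5
z1[1] = (-0.9)·(3) + (0.6)·(-3) + (-0.2)·(-1) + 0.2 = -4.1
h = sigmoid(z1) = [0.1824, 0.0163]
output = (1.1)·(0.1824) + (0.4)·(0.0163) - 0.3 = -0.0928

-0.0928


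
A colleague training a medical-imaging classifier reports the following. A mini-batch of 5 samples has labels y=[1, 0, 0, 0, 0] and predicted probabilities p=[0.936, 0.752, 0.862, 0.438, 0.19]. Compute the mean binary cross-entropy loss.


L[0] = -ln(0.936) = 0.0661
L[1] = -ln(1-0.752) = -ln(0.248) = 1.3943
L[2] = -ln(1-0.862) = -ln(0.138) = 1.9805
L[3] = -ln(1-0.438) = -ln(0.562) = 0.5763
L[4] = -ln(1-0.19) = -ln(0.81) = 0.2107
mean = (0.0661 + 1.3943 + 1.9805 + 0.5763 + 0.2107)/5 = 0.8456

0.8456


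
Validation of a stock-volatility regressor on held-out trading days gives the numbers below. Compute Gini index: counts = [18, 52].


Probabilities: [18/70, 52/70] ≈ [0.2571, 0.7429]
Σpᵢ² = (324 + 2704)/70² = 3028/4900
Gini = 1 - Σpᵢ² = 1 - 3028/4900 = 0.382

0.382


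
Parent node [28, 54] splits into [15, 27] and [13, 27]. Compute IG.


Parent = [28, 54], H_parent = 0.9262
H_left = 0.9403 (n=42), H_right = 0.9097 (n=40)
H_children = (42/82)·0.9403 + (40/82)·0.9097 = 0.9254
IG = 0.9262 - 0.9254 = 0.0008

0.0008


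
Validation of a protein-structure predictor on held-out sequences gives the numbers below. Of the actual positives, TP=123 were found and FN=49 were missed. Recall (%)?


Recall = TP/(TP+FN)
= 123/(123+49)
= 123/172 = 71.51%

71.51%


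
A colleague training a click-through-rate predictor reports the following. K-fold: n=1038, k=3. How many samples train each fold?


Fold size = 1038/3 = 346
Training per fold = 1038 - 346 = 692

692


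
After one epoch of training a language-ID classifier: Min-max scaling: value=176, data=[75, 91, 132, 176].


min=75, max=176
(176-75)/(176-75) = 101/101 = 1.0

1.0


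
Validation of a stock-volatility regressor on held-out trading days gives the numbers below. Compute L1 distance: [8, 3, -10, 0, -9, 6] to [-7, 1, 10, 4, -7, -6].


d = |8+ 7| + |3-1| + |-10-10| + |0-4| + |-9+ 7| + |6+ 6|
  = 15 + 2 + 20 + 4 + 2 + 12
  = 55

55


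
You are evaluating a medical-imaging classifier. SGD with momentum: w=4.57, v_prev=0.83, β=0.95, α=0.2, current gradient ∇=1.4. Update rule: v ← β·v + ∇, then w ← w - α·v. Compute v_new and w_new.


v_new = 0.95·0.83 + 1.4 = 0.7885 + 1.4 = 2.1885
w_new = 4.57 - 0.2·2.1885 = 4.57 - 0.4377 = 4.1323

v_new=2.1885, w_new=4.1323


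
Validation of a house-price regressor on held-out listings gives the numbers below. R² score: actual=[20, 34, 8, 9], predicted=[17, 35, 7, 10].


ȳ = 17.75
SS_res = Σ(y-ŷ)² = 12
SS_tot = Σ(y-ȳ)² = 440.75
R² = 1 - SS_res/SS_tot = 1 - 0.0272 = 0.9728

0.9728


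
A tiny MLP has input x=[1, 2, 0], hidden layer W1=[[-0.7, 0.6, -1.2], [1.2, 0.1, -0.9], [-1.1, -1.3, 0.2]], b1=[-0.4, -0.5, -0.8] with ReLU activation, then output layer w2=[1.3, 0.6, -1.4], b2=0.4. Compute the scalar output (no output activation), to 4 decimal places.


z1[0] = (-0.7)·(1) + (0.6)·(2) + (-1.2)·(0) - 0.4 = 0.1
z1[1] = (1.2)·(1) + (0.1)·(2) + (-0.9)·(0) - 0.5 = 0.9
z1[2] = (-1.1)·(1) + (-1.3)·(2) + (0.2)·(0) - 0.8 = -4.5
h = ReLU(z1) = [0.1, 0.9, 0.0]
output = (1.3)·(0.1) + (0.6)·(0.9) + (-1.4)·(0.0) + 0.4 = 1.07

1.07


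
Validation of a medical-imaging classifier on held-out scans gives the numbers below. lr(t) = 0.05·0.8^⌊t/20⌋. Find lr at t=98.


n_drops = ⌊98/20⌋ = 4
lr = 0.05·0.8^4 = 0.05·0.4096 = 0.02048

0.02048


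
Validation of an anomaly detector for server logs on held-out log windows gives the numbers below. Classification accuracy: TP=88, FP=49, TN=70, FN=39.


Accuracy = (TP+TN)/(TP+TN+FP+FN)
= (88+70)/(246)
= 158/246 = 64.23%

64.23%


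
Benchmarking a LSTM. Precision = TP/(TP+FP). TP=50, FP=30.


Precision = TP/(TP+FP)
= 50/(50+30)
= 50/80 = 62.5%

62.5%


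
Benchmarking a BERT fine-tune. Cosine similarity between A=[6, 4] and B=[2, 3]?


A·B = 6·2 + 4·3 = 24
‖A‖ = √52 = 7.2111, ‖B‖ = √13 = 3.6056
cos = 24/(√52·√13) = 24/√676 = 0.9231

0.9231


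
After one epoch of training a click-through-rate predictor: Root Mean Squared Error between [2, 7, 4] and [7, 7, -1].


MSE = 50/3 = 16.6667
RMSE = √(50/3) = 4.0825

4.0825


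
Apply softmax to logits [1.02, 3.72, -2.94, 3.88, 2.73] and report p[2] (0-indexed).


Exponentials: e^1.02=2.7732, e^3.72=41.2644, e^-2.94=0.0529, e^3.88=48.4242, e^2.73=15.3329
Sum = 107.8476
Softmax = [0.0257, 0.3826, 0.0005, 0.449, 0.1422]
p[2] = 0.0529/107.8476 = 0.0005

0.0005


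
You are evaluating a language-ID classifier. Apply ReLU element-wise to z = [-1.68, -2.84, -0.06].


ReLU(-1.68) = max(0, -1.68) = 0.0
ReLU(-2.84) = max(0, -2.84) = 0.0
ReLU(-0.06) = max(0, -0.06) = 0.0
result = [0.0, 0.0, 0.0]

[0.0, 0.0, 0.0]


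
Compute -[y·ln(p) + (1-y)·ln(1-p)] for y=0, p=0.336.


BCE = -[y·ln(p) + (1-y)·ln(1-p)]
= -0 - 1·ln(1-0.336)
= -ln(0.664) = 0.4095

0.4095


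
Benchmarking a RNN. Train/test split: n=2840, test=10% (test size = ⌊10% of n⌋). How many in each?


Test = ⌊2840·10/100⌋ = 284
Train = 2840 - 284 = 2556

Train: 2556, Test: 284


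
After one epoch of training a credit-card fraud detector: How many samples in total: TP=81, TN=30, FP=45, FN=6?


Total = TP + TN + FP + FN
= 81 + 30 + 45 + 6
= 162
(Predicted positive: 126, predicted negative: 36)

162


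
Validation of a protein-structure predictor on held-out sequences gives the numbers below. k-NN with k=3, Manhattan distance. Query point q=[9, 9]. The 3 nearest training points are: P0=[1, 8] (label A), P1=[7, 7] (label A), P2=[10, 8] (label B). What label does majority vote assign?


d(q,P0) = 9  (label A)
d(q,P1) = 4  (label A)
d(q,P2) = 2  (label B)
Votes: A=2, B=1
Majority → A

A


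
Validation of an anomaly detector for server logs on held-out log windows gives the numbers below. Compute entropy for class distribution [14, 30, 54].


Probabilities: [14/98, 30/98, 54/98] ≈ [0.1429, 0.3061, 0.551]
H = -((14/98)·log₂(14/98) + (30/98)·log₂(30/98) + (54/98)·log₂(54/98))
  = 1.3976 bits

1.3976 bits


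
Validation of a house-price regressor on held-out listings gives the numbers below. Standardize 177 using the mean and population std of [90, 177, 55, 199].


μ = 130.25, σ = 59.5709
z = (177 - 130.25)/59.5709 = 0.7848

0.7848


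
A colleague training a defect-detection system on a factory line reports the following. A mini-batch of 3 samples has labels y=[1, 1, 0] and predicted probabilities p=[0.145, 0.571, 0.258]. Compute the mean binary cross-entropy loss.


L[0] = -ln(0.145) = 1.931
L[1] = -ln(0.571) = 0.5604
L[2] = -ln(1-0.258) = -ln(0.742) = 0.2984
mean = (1.931 + 0.5604 + 0.2984)/3 = 0.9299

0.9299


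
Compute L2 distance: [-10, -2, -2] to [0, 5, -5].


d = √((-10-0)² + (-2-5)² + (-2+ 5)²)
  = √(100 + 49 + 9)
  = √158 = 12.5698

12.5698


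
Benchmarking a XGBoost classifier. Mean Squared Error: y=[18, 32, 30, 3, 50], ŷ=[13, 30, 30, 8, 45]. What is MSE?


Squared errors: (18-13)²=25, (32-30)²=4, (30-30)²=0, (3-8)²=25, (50-45)²=25
Sum = 79
MSE = 79/5 = 79/5

79/5


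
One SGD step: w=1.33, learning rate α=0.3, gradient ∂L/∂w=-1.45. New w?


w_new = w - α·∇
= 1.33 - 0.3·-1.45
= 1.33 + 0.435
= 1.765

1.765


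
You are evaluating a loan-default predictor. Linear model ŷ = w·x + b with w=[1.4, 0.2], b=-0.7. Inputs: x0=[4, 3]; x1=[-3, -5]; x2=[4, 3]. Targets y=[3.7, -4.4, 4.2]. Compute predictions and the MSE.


ŷ0 = (1.4)·(4) + (0.2)·(3) - 0.7 = 5.5
ŷ1 = (1.4)·(-3) + (0.2)·(-5) - 0.7 = -5.9
ŷ2 = (1.4)·(4) + (0.2)·(3) - 0.7 = 5.5
errors² = [3.24, 2.25, 1.69]
MSE = 7.1800/3 = 2.3933

2.3933


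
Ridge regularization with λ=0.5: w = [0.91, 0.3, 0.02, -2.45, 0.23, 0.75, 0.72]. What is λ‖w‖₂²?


‖w‖₂² = (0.91)² + (0.3)² + (0.02)² + (-2.45)² + (0.23)² + (0.75)² + (0.72)²
     = 0.8281 + 0.09 + 0.0004 + 6.0025 + 0.0529 + 0.5625 + 0.5184
     = 8.0548
λ·‖w‖₂² = 0.5·8.0548 = 4.0274

4.0274


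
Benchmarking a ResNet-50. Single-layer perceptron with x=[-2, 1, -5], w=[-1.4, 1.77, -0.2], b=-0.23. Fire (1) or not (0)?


z = (-2)·(-1.4) + (1)·(1.77) + (-5)·(-0.2) - 0.23
  = 5.34
step(z) = 1 (z≥0)

1


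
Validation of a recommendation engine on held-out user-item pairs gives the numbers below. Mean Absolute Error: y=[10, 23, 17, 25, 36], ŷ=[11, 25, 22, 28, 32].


Absolute errors: |10-11|=1, |23-25|=2, |17-22|=5, |25-28|=3, |36-32|=4
Sum = 15
MAE = 15/5 = 3

3


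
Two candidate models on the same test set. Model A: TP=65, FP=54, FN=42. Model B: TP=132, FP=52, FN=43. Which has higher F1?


Model A: P=65/119=0.5462, R=65/107=0.6075, F1=2PR/(P+R)=2TP/(2TP+FP+FN)=130/226=0.5752
Model B: P=132/184=0.7174, R=132/175=0.7543, F1=2PR/(P+R)=2TP/(2TP+FP+FN)=264/359=0.7354
0.5752 < 0.7354 → Model B

Model B


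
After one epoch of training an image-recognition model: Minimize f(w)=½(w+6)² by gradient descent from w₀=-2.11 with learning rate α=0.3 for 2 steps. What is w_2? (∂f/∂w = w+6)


step 1: grad = -2.11+6 = 3.89; w = -2.11 - 0.3·(3.89) = -3.277
step 2: grad = -3.277+6 = 2.723; w = -3.277 - 0.3·(2.723) = -4.0939

-4.0939


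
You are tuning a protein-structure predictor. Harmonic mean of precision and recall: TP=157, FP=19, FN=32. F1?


Precision = 157/176 = 0.892
Recall = 157/189 = 0.8307
F1 = 2·P·R/(P+R) = 2·TP/(2·TP+FP+FN) = 314/(314+19+32) = 314/365 = 0.8603

0.8603


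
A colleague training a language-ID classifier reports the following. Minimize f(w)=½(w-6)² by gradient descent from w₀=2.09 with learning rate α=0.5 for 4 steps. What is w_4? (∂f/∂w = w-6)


step 1: grad = 2.09-6 = -3.91; w = 2.09 - 0.5·(-3.91) = 4.045
step 2: grad = 4.045-6 = -1.955; w = 4.045 - 0.5·(-1.955) = 5.0225
step 3: grad = 5.0225-6 = -0.9775; w = 5.0225 - 0.5·(-0.9775) = 5.51125
step 4: grad = 5.51125-6 = -0.48875; w = 5.51125 - 0.5·(-0.48875) = 5.755625

5.755625


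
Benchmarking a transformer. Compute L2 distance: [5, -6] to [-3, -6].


d = √((5+ 3)² + (-6+ 6)²)
  = √(64 + 0)
  = √64 = 8.0

8.0


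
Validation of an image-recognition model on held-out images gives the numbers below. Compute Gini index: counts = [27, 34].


Probabilities: [27/61, 34/61] ≈ [0.4426, 0.5574]
Σpᵢ² = (729 + 1156)/61² = 1885/3721
Gini = 1 - Σpᵢ² = 1 - 1885/3721 = 0.4934

0.4934


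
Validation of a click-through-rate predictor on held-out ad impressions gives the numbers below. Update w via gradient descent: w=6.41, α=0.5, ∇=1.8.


w_new = w - α·∇
= 6.41 - 0.5·1.8
= 6.41 - 0.9
= 5.51

5.51


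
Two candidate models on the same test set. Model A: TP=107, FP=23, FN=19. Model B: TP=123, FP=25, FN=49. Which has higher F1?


Model A: P=107/130=0.8231, R=107/126=0.8492, F1=2PR/(P+R)=2TP/(2TP+FP+FN)=214/256=0.8359
Model B: P=123/148=0.8311, R=123/172=0.7151, F1=2PR/(P+R)=2TP/(2TP+FP+FN)=246/320=0.7688
0.8359 > 0.7688 → Model A

Model A


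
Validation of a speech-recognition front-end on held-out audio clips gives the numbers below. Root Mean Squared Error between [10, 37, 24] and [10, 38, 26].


MSE = 5/3 = 1.6667
RMSE = √(5/3) = 1.291

1.291


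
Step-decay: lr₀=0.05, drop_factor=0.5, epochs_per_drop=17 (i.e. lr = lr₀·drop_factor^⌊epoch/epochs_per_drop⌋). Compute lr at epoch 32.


n_drops = ⌊32/17⌋ = 1
lr = 0.05·0.5^1 = 0.05·0.5 = 0.025

0.025


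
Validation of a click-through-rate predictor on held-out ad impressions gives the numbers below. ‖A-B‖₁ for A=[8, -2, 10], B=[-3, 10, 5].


d = |8+ 3| + |-2-10| + |10-5|
  = 11 + 12 + 5
  = 28

28


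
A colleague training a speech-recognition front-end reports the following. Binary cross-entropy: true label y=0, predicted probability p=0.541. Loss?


BCE = -[y·ln(p) + (1-y)·ln(1-p)]
= -0 - 1·ln(1-0.541)
= -ln(0.459) = 0.7787

0.7787


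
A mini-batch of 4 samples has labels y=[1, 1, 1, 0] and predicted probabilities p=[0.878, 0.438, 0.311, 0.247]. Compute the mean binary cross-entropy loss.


L[0] = -ln(0.878) = 0.1301
L[1] = -ln(0.438) = 0.8255
L[2] = -ln(0.311) = 1.168
L[3] = -ln(1-0.247) = -ln(0.753) = 0.2837
mean = (0.1301 + 0.8255 + 1.168 + 0.2837)/4 = 0.6018

0.6018


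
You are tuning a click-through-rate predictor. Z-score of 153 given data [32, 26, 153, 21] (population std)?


μ = 58, σ = 54.9864
z = (153 - 58)/54.9864 = 1.7277

1.7277


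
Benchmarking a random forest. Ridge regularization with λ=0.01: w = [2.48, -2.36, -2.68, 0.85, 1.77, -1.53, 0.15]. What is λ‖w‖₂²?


‖w‖₂² = (2.48)² + (-2.36)² + (-2.68)² + (0.85)² + (1.77)² + (-1.53)² + (0.15)²
     = 6.1504 + 5.5696 + 7.1824 + 0.7225 + 3.1329 + 2.3409 + 0.0225
     = 25.1212
λ·‖w‖₂² = 0.01·25.1212 = 0.251212

0.251212


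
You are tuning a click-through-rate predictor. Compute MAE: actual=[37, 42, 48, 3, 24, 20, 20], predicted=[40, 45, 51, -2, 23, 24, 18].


Absolute errors: |37-40|=3, |42-45|=3, |48-51|=3, |3+ 2|=5, |24-23|=1, |20-24|=4, |20-18|=2
Sum = 21
MAE = 21/7 = 3

3


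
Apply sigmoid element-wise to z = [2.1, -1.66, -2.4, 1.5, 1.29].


σ(2.1) = 1/(1+e^-2.1) = 0.8909
σ(-1.66) = 1/(1+e^1.66) = 0.1598
σ(-2.4) = 1/(1+e^2.4) = 0.0832
σ(1.5) = 1/(1+e^-1.5) = 0.8176
σ(1.29) = 1/(1+e^-1.29) = 0.7841
result = [0.8909, 0.1598, 0.0832, 0.8176, 0.7841]

[0.8909, 0.1598, 0.0832, 0.8176, 0.7841]


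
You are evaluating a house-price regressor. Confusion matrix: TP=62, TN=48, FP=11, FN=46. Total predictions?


Total = TP + TN + FP + FN
= 62 + 48 + 11 + 46
= 167
(Predicted positive: 73, predicted negative: 94)

167


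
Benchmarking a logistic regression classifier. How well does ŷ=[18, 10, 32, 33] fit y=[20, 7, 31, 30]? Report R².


ȳ = 22
SS_res = Σ(y-ŷ)² = 23
SS_tot = Σ(y-ȳ)² = 374
R² = 1 - SS_res/SS_tot = 1 - 0.0615 = 0.9385

0.9385


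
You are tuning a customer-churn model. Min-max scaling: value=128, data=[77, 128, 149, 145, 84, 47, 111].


min=47, max=149
(128-47)/(149-47) = 81/102 = 0.7941

0.7941


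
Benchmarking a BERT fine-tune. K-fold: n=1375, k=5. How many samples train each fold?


Fold size = 1375/5 = 275
Training per fold = 1375 - 275 = 1100

1100


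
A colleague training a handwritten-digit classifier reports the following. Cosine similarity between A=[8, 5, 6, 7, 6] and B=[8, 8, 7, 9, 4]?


A·B = 8·8 + 5·8 + 6·7 + 7·9 + 6·4 = 233
‖A‖ = √210 = 14.4914, ‖B‖ = √274 = 16.5529
cos = 233/(√210·√274) = 233/√57540 = 0.9713

0.9713


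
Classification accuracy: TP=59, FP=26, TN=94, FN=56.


Accuracy = (TP+TN)/(TP+TN+FP+FN)
= (59+94)/(235)
= 153/235 = 65.11%

65.11%


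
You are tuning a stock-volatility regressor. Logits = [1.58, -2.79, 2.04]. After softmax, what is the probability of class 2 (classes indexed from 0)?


Exponentials: e^1.58=4.855, e^-2.79=0.0614, e^2.04=7.6906
Sum = 12.607
Softmax = [0.3851, 0.0049, 0.61]
p[2] = 7.6906/12.607 = 0.61

0.61


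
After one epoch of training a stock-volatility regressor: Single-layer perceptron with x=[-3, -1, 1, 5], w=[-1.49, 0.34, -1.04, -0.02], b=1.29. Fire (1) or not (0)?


z = (-3)·(-1.49) + (-1)·(0.34) + (1)·(-1.04) + (5)·(-0.02) + 1.29
  = 4.28
step(z) = 1 (z≥0)

1


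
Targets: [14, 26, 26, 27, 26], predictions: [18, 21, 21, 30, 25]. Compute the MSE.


Squared errors: (14-18)²=16, (26-21)²=25, (26-21)²=25, (27-30)²=9, (26-25)²=1
Sum = 76
MSE = 76/5 = 76/5

76/5


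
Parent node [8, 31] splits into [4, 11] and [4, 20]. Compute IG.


Parent = [8, 31], H_parent = 0.7321
H_left = 0.8366 (n=15), H_right = 0.65 (n=24)
H_children = (15/39)·0.8366 + (24/39)·0.65 = 0.7218
IG = 0.7321 - 0.7218 = 0.0103

0.0103


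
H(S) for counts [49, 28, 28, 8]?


Probabilities: [49/113, 28/113, 28/113, 8/113] ≈ [0.4336, 0.2478, 0.2478, 0.0708]
H = -((49/113)·log₂(49/113) + (28/113)·log₂(28/113) + (28/113)·log₂(28/113) + (8/113)·log₂(8/113))
  = 1.7907 bits

1.7907 bits


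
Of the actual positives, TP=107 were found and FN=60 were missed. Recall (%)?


Recall = TP/(TP+FN)
= 107/(107+60)
= 107/167 = 64.07%

64.07%


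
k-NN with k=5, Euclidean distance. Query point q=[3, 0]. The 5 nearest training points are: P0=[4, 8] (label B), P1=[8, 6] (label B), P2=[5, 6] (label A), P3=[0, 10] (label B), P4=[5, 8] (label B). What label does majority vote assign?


d(q,P0) = 8.0623  (label B)
d(q,P1) = 7.8102  (label B)
d(q,P2) = 6.3246  (label A)
d(q,P3) = 10.4403  (label B)
d(q,P4) = 8.2462  (label B)
Votes: A=1, B=4
Majority → B

B


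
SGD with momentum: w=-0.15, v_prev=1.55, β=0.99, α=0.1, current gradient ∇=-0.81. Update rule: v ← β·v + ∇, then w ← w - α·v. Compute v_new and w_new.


v_new = 0.99·1.55 - 0.81 = 1.5345 - 0.81 = 0.7245
w_new = -0.15 - 0.1·0.7245 = -0.15 - 0.07245 = -0.22245

v_new=0.7245, w_new=-0.22245


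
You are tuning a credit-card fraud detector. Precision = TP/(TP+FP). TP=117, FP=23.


Precision = TP/(TP+FP)
= 117/(117+23)
= 117/140 = 83.57%

83.57%


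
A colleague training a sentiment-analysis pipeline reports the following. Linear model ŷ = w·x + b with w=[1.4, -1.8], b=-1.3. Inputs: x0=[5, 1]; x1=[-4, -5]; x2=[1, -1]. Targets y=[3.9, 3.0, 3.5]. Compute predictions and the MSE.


ŷ0 = (1.4)·(5) + (-1.8)·(1) - 1.3 = 3.9
ŷ1 = (1.4)·(-4) + (-1.8)·(-5) - 1.3 = 2.1
ŷ2 = (1.4)·(1) + (-1.8)·(-1) - 1.3 = 1.9
errors² = [0.0, 0.81, 2.56]
MSE = 3.3700/3 = 1.1233

1.1233


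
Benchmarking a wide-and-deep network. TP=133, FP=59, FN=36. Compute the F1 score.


Precision = 133/192 = 0.6927
Recall = 133/169 = 0.787
F1 = 2·P·R/(P+R) = 2·TP/(2·TP+FP+FN) = 266/(266+59+36) = 266/361 = 0.7368

0.7368


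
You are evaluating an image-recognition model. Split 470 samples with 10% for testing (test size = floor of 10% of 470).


Test = ⌊470·10/100⌋ = 47
Train = 470 - 47 = 423

Train: 423, Test: 47


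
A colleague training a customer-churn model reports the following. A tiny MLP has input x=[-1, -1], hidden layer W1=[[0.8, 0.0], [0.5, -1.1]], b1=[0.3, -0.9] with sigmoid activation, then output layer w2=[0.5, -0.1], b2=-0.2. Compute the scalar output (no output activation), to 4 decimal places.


z1[0] = (0.8)·(-1) + (0.0)·(-1) + 0.3 = -0.5
z1[1] = (0.5)·(-1) + (-1.1)·(-1) - 0.9 = -0.3
h = sigmoid(z1) = [0.3775, 0.4256]
output = (0.5)·(0.3775) + (-0.1)·(0.4256) - 0.2 = -0.0538

-0.0538


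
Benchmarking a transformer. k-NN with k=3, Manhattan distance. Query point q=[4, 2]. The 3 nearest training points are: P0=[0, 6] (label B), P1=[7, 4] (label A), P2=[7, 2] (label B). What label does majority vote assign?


d(q,P0) = 8  (label B)
d(q,P1) = 5  (label A)
d(q,P2) = 3  (label B)
Votes: A=1, B=2
Majority → B

B


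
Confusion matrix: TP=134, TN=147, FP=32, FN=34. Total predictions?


Total = TP + TN + FP + FN
= 134 + 147 + 32 + 34
= 347
(Predicted positive: 166, predicted negative: 181)

347


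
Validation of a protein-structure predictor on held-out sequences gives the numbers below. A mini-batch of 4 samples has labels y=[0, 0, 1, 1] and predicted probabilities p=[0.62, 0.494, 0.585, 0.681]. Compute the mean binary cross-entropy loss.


L[0] = -ln(1-0.62) = -ln(0.38) = 0.9676
L[1] = -ln(1-0.494) = -ln(0.506) = 0.6812
L[2] = -ln(0.585) = 0.5361
L[3] = -ln(0.681) = 0.3842
mean = (0.9676 + 0.6812 + 0.5361 + 0.3842)/4 = 0.6423

0.6423


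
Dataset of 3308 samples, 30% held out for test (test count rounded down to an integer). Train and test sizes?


Test = ⌊3308·30/100⌋ = 992
Train = 3308 - 992 = 2316

Train: 2316, Test: 992


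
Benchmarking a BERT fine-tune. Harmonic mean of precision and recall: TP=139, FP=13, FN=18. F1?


Precision = 139/152 = 0.9145
Recall = 139/157 = 0.8854
F1 = 2·P·R/(P+R) = 2·TP/(2·TP+FP+FN) = 278/(278+13+18) = 278/309 = 0.8997

0.8997


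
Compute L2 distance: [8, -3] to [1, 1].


d = √((8-1)² + (-3-1)²)
  = √(49 + 16)
  = √65 = 8.0623

8.0623


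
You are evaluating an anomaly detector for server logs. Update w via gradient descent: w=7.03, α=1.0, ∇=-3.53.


w_new = w - α·∇
= 7.03 - 1.0·-3.53
= 7.03 + 3.53
= 10.56

10.56


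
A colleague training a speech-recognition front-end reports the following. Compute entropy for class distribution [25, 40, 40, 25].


Probabilities: [25/130, 40/130, 40/130, 25/130] ≈ [0.1923, 0.3077, 0.3077, 0.1923]
H = -((25/130)·log₂(25/130) + (40/130)·log₂(40/130) + (40/130)·log₂(40/130) + (25/130)·log₂(25/130))
  = 1.9612 bits

1.9612 bits


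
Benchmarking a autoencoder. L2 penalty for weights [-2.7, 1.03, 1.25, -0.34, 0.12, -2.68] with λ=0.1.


‖w‖₂² = (-2.7)² + (1.03)² + (1.25)² + (-0.34)² + (0.12)² + (-2.68)²
     = 7.29 + 1.0609 + 1.5625 + 0.1156 + 0.0144 + 7.1824
     = 17.2258
λ·‖w‖₂² = 0.1·17.2258 = 1.72258

1.72258


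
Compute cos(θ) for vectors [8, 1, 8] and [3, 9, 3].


A·B = 8·3 + 1·9 + 8·3 = 57
‖A‖ = √129 = 11.3578, ‖B‖ = √99 = 9.9499
cos = 57/(√129·√99) = 57/√12771 = 0.5044

0.5044


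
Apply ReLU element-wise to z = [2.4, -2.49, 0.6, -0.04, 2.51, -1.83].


ReLU(2.4) = max(0, 2.4) = 2.4
ReLU(-2.49) = max(0, -2.49) = 0.0
ReLU(0.6) = max(0, 0.6) = 0.6
ReLU(-0.04) = max(0, -0.04) = 0.0
ReLU(2.51) = max(0, 2.51) = 2.51
ReLU(-1.83) = max(0, -1.83) = 0.0
result = [2.4, 0.0, 0.6, 0.0, 2.51, 0.0]

[2.4, 0.0, 0.6, 0.0, 2.51, 0.0]


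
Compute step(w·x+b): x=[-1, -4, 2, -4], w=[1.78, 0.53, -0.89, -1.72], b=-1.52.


z = (-1)·(1.78) + (-4)·(0.53) + (2)·(-0.89) + (-4)·(-1.72) - 1.52
  = -0.32
step(z) = 0 (z<0)

0


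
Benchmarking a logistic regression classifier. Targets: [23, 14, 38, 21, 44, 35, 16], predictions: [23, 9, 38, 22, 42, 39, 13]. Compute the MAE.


Absolute errors: |23-23|=0, |14-9|=5, |38-38|=0, |21-22|=1, |44-42|=2, |35-39|=4, |16-13|=3
Sum = 15
MAE = 15/7 = 15/7

15/7


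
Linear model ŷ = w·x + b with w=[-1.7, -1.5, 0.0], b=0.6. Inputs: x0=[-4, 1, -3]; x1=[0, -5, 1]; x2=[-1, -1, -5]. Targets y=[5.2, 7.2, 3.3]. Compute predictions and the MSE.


ŷ0 = (-1.7)·(-4) + (-1.5)·(1) + (0.0)·(-3) + 0.6 = 5.9
ŷ1 = (-1.7)·(0) + (-1.5)·(-5) + (0.0)·(1) + 0.6 = 8.1
ŷ2 = (-1.7)·(-1) + (-1.5)·(-1) + (0.0)·(-5) + 0.6 = 3.8
errors² = [0.49, 0.81, 0.25]
MSE = 1.5500/3 = 0.5167

0.5167


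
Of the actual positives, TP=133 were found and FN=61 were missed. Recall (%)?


Recall = TP/(TP+FN)
= 133/(133+61)
= 133/194 = 68.56%

68.56%


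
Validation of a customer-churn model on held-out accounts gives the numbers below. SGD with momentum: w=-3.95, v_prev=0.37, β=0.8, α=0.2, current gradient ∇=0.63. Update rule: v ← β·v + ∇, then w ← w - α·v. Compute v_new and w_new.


v_new = 0.8·0.37 + 0.63 = 0.296 + 0.63 = 0.926
w_new = -3.95 - 0.2·0.926 = -3.95 - 0.1852 = -4.1352

v_new=0.926, w_new=-4.1352


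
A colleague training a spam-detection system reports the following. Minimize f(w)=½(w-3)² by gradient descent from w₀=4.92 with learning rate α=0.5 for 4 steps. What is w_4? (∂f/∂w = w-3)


step 1: grad = 4.92-3 = 1.92; w = 4.92 - 0.5·(1.92) = 3.96
step 2: grad = 3.96-3 = 0.96; w = 3.96 - 0.5·(0.96) = 3.48
step 3: grad = 3.48-3 = 0.48; w = 3.48 - 0.5·(0.48) = 3.24
step 4: grad = 3.24-3 = 0.24; w = 3.24 - 0.5·(0.24) = 3.12

3.12


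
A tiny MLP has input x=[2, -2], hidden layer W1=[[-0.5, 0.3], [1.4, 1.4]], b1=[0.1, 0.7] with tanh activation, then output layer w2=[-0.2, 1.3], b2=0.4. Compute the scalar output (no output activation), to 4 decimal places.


z1[0] = (-0.5)·(2) + (0.3)·(-2) + 0.1 = -1.5
z1[1] = (1.4)·(2) + (1.4)·(-2) + 0.7 = 0.7
h = tanh(z1) = [-0.9051, 0.6044]
output = (-0.2)·(-0.9051) + (1.3)·(0.6044) + 0.4 = 1.3667

1.3667


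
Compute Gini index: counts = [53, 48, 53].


Probabilities: [53/154, 48/154, 53/154] ≈ [0.3442, 0.3117, 0.3442]
Σpᵢ² = (2809 + 2304 + 2809)/154² = 7922/23716
Gini = 1 - Σpᵢ² = 1 - 7922/23716 = 0.666

0.666


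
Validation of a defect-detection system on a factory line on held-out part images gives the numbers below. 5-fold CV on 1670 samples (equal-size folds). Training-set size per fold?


Fold size = 1670/5 = 334
Training per fold = 1670 - 334 = 1336

1336


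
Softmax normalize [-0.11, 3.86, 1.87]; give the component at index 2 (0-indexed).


Exponentials: e^-0.11=0.8958, e^3.86=47.4654, e^1.87=6.4883
Sum = 54.8495
Softmax = [0.0163, 0.8654, 0.1183]
p[2] = 6.4883/54.8495 = 0.1183

0.1183


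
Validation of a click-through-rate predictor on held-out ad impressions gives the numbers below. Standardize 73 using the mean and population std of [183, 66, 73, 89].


μ = 102.75, σ = 47.0764
z = (73 - 102.75)/47.0764 = -0.632

-0.632


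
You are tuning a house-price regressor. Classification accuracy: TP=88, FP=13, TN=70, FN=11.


Accuracy = (TP+TN)/(TP+TN+FP+FN)
= (88+70)/(182)
= 158/182 = 86.81%

86.81%


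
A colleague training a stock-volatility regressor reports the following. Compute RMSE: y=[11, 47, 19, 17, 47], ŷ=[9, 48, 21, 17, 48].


MSE = 10/5 = 2
RMSE = √(10/5) = 1.4142

1.4142


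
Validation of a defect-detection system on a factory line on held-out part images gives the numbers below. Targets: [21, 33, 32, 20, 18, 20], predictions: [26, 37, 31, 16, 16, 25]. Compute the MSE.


Squared errors: (21-26)²=25, (33-37)²=16, (32-31)²=1, (20-16)²=16, (18-16)²=4, (20-25)²=25
Sum = 87
MSE = 87/6 = 29/2

29/2


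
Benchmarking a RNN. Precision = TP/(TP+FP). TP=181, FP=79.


Precision = TP/(TP+FP)
= 181/(181+79)
= 181/260 = 69.62%

69.62%


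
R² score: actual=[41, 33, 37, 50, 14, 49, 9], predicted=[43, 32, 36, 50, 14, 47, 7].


ȳ = 33.2857
SS_res = Σ(y-ŷ)² = 14
SS_tot = Σ(y-ȳ)² = 1561.43
R² = 1 - SS_res/SS_tot = 1 - 0.009 = 0.991

0.991


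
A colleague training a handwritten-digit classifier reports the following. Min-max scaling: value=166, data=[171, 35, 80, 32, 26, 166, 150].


min=26, max=171
(166-26)/(171-26) = 140/145 = 0.9655

0.9655


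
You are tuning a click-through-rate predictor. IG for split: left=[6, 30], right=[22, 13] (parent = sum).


Parent = [28, 43], H_parent = 0.9676
H_left = 0.65 (n=36), H_right = 0.9518 (n=35)
H_children = (36/71)·0.65 + (35/71)·0.9518 = 0.7988
IG = 0.9676 - 0.7988 = 0.1688

0.1688


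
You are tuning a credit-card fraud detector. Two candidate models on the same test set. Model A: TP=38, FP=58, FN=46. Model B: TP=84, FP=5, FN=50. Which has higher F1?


Model A: P=38/96=0.3958, R=38/84=0.4524, F1=2PR/(P+R)=2TP/(2TP+FP+FN)=76/180=0.4222
Model B: P=84/89=0.9438, R=84/134=0.6269, F1=2PR/(P+R)=2TP/(2TP+FP+FN)=168/223=0.7534
0.4222 < 0.7534 → Model B

Model B


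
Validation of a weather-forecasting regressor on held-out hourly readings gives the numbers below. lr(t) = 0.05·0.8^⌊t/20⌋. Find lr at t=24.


n_drops = ⌊24/20⌋ = 1
lr = 0.05·0.8^1 = 0.05·0.8 = 0.04

0.04


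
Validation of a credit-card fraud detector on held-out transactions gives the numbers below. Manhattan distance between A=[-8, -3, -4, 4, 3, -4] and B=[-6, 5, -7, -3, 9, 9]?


d = |-8+ 6| + |-3-5| + |-4+ 7| + |4+ 3| + |3-9| + |-4-9|
  = 2 + 8 + 3 + 7 + 6 + 13
  = 39

39


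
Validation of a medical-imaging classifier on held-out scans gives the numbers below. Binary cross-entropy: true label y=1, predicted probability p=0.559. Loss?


BCE = -[y·ln(p) + (1-y)·ln(1-p)]
= -1·ln(0.559) - 0
= -ln(0.559) = 0.5816

0.5816


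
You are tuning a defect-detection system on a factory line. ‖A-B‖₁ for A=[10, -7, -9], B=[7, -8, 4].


d = |10-7| + |-7+ 8| + |-9-4|
  = 3 + 1 + 13
  = 17

17


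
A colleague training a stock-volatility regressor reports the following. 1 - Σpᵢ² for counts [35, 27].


Probabilities: [35/62, 27/62] ≈ [0.5645, 0.4355]
Σpᵢ² = (1225 + 729)/62² = 1954/3844
Gini = 1 - Σpᵢ² = 1 - 1954/3844 = 0.4917

0.4917


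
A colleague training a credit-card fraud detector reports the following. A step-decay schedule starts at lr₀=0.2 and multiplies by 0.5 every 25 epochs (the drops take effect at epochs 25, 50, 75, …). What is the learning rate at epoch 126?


n_drops = ⌊126/25⌋ = 5
lr = 0.2·0.5^5 = 0.2·0.03125 = 0.00625

0.00625


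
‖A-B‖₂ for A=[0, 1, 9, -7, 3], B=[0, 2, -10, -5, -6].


d = √((0-0)² + (1-2)² + (9+ 10)² + (-7+ 5)² + (3+ 6)²)
  = √(0 + 1 + 361 + 4 + 81)
  = √447 = 21.1424

21.1424


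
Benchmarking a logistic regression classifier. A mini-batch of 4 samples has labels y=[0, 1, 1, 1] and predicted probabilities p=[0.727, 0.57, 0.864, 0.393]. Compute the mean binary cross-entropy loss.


L[0] = -ln(1-0.727) = -ln(0.273) = 1.2983
L[1] = -ln(0.57) = 0.5621
L[2] = -ln(0.864) = 0.1462
L[3] = -ln(0.393) = 0.9339
mean = (1.2983 + 0.5621 + 0.1462 + 0.9339)/4 = 0.7351

0.7351


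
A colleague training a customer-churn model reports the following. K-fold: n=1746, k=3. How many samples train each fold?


Fold size = 1746/3 = 582
Training per fold = 1746 - 582 = 1164

1164


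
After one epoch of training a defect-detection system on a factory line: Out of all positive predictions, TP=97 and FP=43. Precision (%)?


Precision = TP/(TP+FP)
= 97/(97+43)
= 97/140 = 69.29%

69.29%


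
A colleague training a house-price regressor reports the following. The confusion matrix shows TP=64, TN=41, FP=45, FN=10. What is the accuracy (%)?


Accuracy = (TP+TN)/(TP+TN+FP+FN)
= (64+41)/(160)
= 105/160 = 65.62%

65.62%


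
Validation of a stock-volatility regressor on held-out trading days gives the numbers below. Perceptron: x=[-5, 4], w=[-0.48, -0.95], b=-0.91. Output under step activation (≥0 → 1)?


z = (-5)·(-0.48) + (4)·(-0.95) - 0.91
  = -2.31
step(z) = 0 (z<0)

0


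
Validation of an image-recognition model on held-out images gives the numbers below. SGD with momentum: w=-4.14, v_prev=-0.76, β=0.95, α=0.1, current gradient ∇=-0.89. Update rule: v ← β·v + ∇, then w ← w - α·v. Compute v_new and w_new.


v_new = 0.95·-0.76 - 0.89 = -0.722 - 0.89 = -1.612
w_new = -4.14 - 0.1·-1.612 = -4.14 + 0.1612 = -3.9788

v_new=-1.612, w_new=-3.9788


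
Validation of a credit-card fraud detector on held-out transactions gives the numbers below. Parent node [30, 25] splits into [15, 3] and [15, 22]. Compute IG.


Parent = [30, 25], H_parent = 0.994
H_left = 0.65 (n=18), H_right = 0.974 (n=37)
H_children = (18/55)·0.65 + (37/55)·0.974 = 0.868
IG = 0.994 - 0.868 = 0.126

0.126


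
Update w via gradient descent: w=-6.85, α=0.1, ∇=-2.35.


w_new = w - α·∇
= -6.85 - 0.1·-2.35
= -6.85 + 0.235
= -6.615

-6.615


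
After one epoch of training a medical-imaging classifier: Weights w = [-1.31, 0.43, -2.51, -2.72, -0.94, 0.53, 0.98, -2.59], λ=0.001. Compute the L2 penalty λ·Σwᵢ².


‖w‖₂² = (-1.31)² + (0.43)² + (-2.51)² + (-2.72)² + (-0.94)² + (0.53)² + (0.98)² + (-2.59)²
     = 1.7161 + 0.1849 + 6.3001 + 7.3984 + 0.8836 + 0.2809 + 0.9604 + 6.7081
     = 24.4325
λ·‖w‖₂² = 0.001·24.4325 = 0.024433

0.024433


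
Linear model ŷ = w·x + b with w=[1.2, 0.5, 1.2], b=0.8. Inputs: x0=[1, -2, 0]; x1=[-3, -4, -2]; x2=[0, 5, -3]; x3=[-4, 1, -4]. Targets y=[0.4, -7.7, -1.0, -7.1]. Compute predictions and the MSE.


ŷ0 = (1.2)·(1) + (0.5)·(-2) + (1.2)·(0) + 0.8 = 1.0
ŷ1 = (1.2)·(-3) + (0.5)·(-4) + (1.2)·(-2) + 0.8 = -7.2
ŷ2 = (1.2)·(0) + (0.5)·(5) + (1.2)·(-3) + 0.8 = -0.3
ŷ3 = (1.2)·(-4) + (0.5)·(1) + (1.2)·(-4) + 0.8 = -8.3
errors² = [0.36, 0.25, 0.49, 1.44]
MSE = 2.5400/4 = 0.635

0.635


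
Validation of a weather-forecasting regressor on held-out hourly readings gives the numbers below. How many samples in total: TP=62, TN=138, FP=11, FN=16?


Total = TP + TN + FP + FN
= 62 + 138 + 11 + 16
= 227
(Predicted positive: 73, predicted negative: 154)

227


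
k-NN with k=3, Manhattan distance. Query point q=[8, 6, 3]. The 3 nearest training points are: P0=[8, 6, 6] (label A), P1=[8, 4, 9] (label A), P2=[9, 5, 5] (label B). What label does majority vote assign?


d(q,P0) = 3  (label A)
d(q,P1) = 8  (label A)
d(q,P2) = 4  (label B)
Votes: A=2, B=1
Majority → A

A


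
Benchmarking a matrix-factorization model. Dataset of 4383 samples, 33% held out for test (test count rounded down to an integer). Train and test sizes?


Test = ⌊4383·33/100⌋ = 1446
Train = 4383 - 1446 = 2937

Train: 2937, Test: 1446


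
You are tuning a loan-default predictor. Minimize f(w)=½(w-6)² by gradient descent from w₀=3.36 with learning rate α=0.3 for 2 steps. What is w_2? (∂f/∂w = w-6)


step 1: grad = 3.36-6 = -2.64; w = 3.36 - 0.3·(-2.64) = 4.152
step 2: grad = 4.152-6 = -1.848; w = 4.152 - 0.3·(-1.848) = 4.7064

4.7064


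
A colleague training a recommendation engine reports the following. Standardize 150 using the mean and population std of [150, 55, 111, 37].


μ = 88.25, σ = 44.8964
z = (150 - 88.25)/44.8964 = 1.3754

1.3754


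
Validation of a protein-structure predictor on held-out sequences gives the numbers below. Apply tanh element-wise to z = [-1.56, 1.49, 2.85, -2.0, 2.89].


tanh(-1.56) = -0.9154
tanh(1.49) = 0.9033
tanh(2.85) = 0.9933
tanh(-2.0) = -0.964
tanh(2.89) = 0.9938
result = [-0.9154, 0.9033, 0.9933, -0.964, 0.9938]

[-0.9154, 0.9033, 0.9933, -0.964, 0.9938]


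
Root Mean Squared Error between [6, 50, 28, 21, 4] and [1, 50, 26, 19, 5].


MSE = 34/5 = 6.8
RMSE = √(34/5) = 2.6077

2.6077


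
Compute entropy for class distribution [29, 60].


Probabilities: [29/89, 60/89] ≈ [0.3258, 0.6742]
H = -((29/89)·log₂(29/89) + (60/89)·log₂(60/89))
  = 0.9106 bits

0.9106 bits


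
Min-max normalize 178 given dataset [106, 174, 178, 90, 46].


min=46, max=178
(178-46)/(178-46) = 132/132 = 1.0

1.0


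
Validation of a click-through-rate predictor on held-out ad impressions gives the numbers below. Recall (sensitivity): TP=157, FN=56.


Recall = TP/(TP+FN)
= 157/(157+56)
= 157/213 = 73.71%

73.71%


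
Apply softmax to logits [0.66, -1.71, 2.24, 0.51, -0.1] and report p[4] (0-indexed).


Exponentials: e^0.66=1.9348, e^-1.71=0.1809, e^2.24=9.3933, e^0.51=1.6653, e^-0.1=0.9048
Sum = 14.0791
Softmax = [0.1374, 0.0128, 0.6672, 0.1183, 0.0643]
p[4] = 0.9048/14.0791 = 0.0643

0.0643


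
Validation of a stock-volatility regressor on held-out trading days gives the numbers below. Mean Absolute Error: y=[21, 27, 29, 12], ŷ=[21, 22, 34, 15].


Absolute errors: |21-21|=0, |27-22|=5, |29-34|=5, |12-15|=3
Sum = 13
MAE = 13/4 = 13/4

13/4


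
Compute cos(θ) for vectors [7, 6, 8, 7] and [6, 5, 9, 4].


A·B = 7·6 + 6·5 + 8·9 + 7·4 = 172
‖A‖ = √198 = 14.0712, ‖B‖ = √158 = 12.5698
cos = 172/(√198·√158) = 172/√31284 = 0.9725

0.9725


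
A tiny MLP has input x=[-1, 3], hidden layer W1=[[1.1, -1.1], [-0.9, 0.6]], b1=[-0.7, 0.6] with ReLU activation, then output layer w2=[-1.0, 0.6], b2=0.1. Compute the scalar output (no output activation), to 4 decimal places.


z1[0] = (1.1)·(-1) + (-1.1)·(3) - 0.7 = -5.1
z1[1] = (-0.9)·(-1) + (0.6)·(3) + 0.6 = 3.3
h = ReLU(z1) = [0.0, 3.3]
output = (-1.0)·(0.0) + (0.6)·(3.3) + 0.1 = 2.08

2.08


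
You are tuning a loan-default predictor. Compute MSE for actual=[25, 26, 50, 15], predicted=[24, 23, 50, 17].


Squared errors: (25-24)²=1, (26-23)²=9, (50-50)²=0, (15-17)²=4
Sum = 14
MSE = 14/4 = 7/2

7/2


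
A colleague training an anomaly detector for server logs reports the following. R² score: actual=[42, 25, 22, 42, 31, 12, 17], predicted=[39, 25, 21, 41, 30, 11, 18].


ȳ = 27.2857
SS_res = Σ(y-ŷ)² = 14
SS_tot = Σ(y-ȳ)² = 819.43
R² = 1 - SS_res/SS_tot = 1 - 0.0171 = 0.9829

0.9829


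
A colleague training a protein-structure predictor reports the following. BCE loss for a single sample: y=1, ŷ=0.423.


BCE = -[y·ln(p) + (1-y)·ln(1-p)]
= -1·ln(0.423) - 0
= -ln(0.423) = 0.8604

0.8604


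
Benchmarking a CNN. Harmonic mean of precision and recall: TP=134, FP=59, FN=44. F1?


Precision = 134/193 = 0.6943
Recall = 134/178 = 0.7528
F1 = 2·P·R/(P+R) = 2·TP/(2·TP+FP+FN) = 268/(268+59+44) = 268/371 = 0.7224

0.7224


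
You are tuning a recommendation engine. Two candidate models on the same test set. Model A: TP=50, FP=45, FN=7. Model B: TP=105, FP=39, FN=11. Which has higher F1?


Model A: P=50/95=0.5263, R=50/57=0.8772, F1=2PR/(P+R)=2TP/(2TP+FP+FN)=100/152=0.6579
Model B: P=105/144=0.7292, R=105/116=0.9052, F1=2PR/(P+R)=2TP/(2TP+FP+FN)=210/260=0.8077
0.6579 < 0.8077 → Model B

Model B


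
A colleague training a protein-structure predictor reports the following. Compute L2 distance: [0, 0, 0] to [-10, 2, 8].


d = √((0+ 10)² + (0-2)² + (0-8)²)
  = √(100 + 4 + 64)
  = √168 = 12.9615

12.9615


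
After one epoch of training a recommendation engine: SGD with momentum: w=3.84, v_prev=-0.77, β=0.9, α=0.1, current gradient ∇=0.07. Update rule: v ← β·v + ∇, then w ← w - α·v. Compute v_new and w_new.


v_new = 0.9·-0.77 + 0.07 = -0.693 + 0.07 = -0.623
w_new = 3.84 - 0.1·-0.623 = 3.84 + 0.0623 = 3.9023

v_new=-0.623, w_new=3.9023
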